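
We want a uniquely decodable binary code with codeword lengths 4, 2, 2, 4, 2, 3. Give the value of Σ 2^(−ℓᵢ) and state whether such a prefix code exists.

With common denominator 2^4 = 16: Σ 2^(−ℓᵢ) = 1/16 + 4/16 + 4/16 + 1/16 + 4/16 + 2/16 = 16/16 = 1.
Kraft's inequality requires Σ ≤ 1; here Σ = 1 ≤ 1, so such a prefix code exists.

1; yes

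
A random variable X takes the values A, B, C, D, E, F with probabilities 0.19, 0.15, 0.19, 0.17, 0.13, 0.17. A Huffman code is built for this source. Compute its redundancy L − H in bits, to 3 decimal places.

Entropy H = −Σ p log₂ p ≈ 2.5728 bits.
Huffman merges: 13/100+3/20→7/25; 17/100+17/100→17/50; 19/100+19/100→19/50; 7/25+17/50→31/50; 19/50+31/50→1. L = 131/50 ≈ 2.6200.
L − H = 2.6200 − 2.5728 = 0.047 bits.

0.047 bits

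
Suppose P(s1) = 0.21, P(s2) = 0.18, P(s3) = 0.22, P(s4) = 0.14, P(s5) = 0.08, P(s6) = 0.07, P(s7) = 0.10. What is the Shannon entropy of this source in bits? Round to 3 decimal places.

H = −Σ pᵢ log₂ pᵢ.
−0.21·log₂(0.21) = 0.4728
−0.18·log₂(0.18) = 0.4453
−0.22·log₂(0.22) = 0.4806
−0.14·log₂(0.14) = 0.3971
−0.08·log₂(0.08) = 0.2915
−0.07·log₂(0.07) = 0.2686
−0.10·log₂(0.10) = 0.3322
Sum ≈ 2.6881 → 2.688 bits.

2.688 bits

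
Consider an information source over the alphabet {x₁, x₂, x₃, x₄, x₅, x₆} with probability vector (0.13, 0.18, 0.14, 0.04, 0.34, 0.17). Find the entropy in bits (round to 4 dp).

H = −Σ pᵢ log₂ pᵢ.
−0.13·log₂(0.13) = 0.3826
−0.18·log₂(0.18) = 0.4453
−0.14·log₂(0.14) = 0.3971
−0.04·log₂(0.04) = 0.1858
−0.34·log₂(0.34) = 0.5292
−0.17·log₂(0.17) = 0.4346
Sum ≈ 2.3746 → 2.3746 bits.

2.3746 bits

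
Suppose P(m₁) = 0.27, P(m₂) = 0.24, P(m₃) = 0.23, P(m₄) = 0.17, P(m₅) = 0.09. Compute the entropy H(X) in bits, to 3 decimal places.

H = −Σ pᵢ log₂ pᵢ.
−0.27·log₂(0.27) = 0.5100
−0.24·log₂(0.24) = 0.4941
−0.23·log₂(0.23) = 0.4877
−0.17·log₂(0.17) = 0.4346
−0.09·log₂(0.09) = 0.3127
Sum ≈ 2.2391 → 2.239 bits.

2.239 bits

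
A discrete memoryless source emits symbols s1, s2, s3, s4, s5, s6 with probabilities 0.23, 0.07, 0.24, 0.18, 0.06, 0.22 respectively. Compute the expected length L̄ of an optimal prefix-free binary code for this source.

2.44 bits/symbol

Repeatedly combine the two least-probable nodes; the expected code length is the sum of the merged weights.
merge 3/50 + 7/100 → 13/100
merge 13/100 + 9/50 → 31/100
merge 11/50 + 23/100 → 9/20
merge 6/25 + 31/100 → 11/20
merge 9/20 + 11/20 → 1
L = 13/100 + 31/100 + 9/20 + 11/20 + 1 = 61/25 = 2.44 bits/symbol.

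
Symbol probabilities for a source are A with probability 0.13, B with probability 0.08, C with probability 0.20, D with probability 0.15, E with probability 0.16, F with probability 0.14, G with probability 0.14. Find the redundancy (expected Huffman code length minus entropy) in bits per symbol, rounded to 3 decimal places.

0.034 bits

Entropy H = −Σ p log₂ p ≈ 2.7663 bits.
Huffman merges: 2/25+13/100→21/100; 7/50+7/50→7/25; 3/20+4/25→31/100; 1/5+21/100→41/100; 7/25+31/100→59/100; 41/100+59/100→1. L = 14/5 ≈ 2.8000.
L − H = 2.8000 − 2.7663 = 0.034 bits.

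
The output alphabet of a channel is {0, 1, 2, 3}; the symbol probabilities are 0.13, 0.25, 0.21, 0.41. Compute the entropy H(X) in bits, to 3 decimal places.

H = −Σ pᵢ log₂ pᵢ.
−0.13·log₂(0.13) = 0.3826
−0.25·log₂(0.25) = 0.5000
−0.21·log₂(0.21) = 0.4728
−0.41·log₂(0.41) = 0.5274
Sum ≈ 1.8829 → 1.883 bits.

1.883 bits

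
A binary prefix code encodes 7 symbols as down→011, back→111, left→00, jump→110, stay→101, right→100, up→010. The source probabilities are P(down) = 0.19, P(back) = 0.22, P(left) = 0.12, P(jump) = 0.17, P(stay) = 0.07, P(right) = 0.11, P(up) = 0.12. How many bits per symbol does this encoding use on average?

2.88 bits/symbol

L̄ = Σ pᵢ·ℓᵢ = 0.19·3 + 0.22·3 + 0.12·2 + 0.17·3 + 0.07·3 + 0.11·3 + 0.12·3 = 2.88 bits/symbol.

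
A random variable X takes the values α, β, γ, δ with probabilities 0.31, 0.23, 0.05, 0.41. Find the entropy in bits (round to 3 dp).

H = −Σ pᵢ log₂ pᵢ.
−0.31·log₂(0.31) = 0.5238
−0.23·log₂(0.23) = 0.4877
−0.05·log₂(0.05) = 0.2161
−0.41·log₂(0.41) = 0.5274
Sum ≈ 1.7549 → 1.755 bits.

1.755 bits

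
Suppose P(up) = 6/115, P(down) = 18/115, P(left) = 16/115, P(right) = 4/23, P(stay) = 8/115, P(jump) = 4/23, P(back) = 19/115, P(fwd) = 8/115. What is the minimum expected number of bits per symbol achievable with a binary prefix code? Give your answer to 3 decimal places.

Repeatedly combine the two least-probable nodes; the expected code length is the sum of the merged weights.
merge 6/115 + 8/115 → 14/115
merge 8/115 + 14/115 → 22/115
merge 16/115 + 18/115 → 34/115
merge 19/115 + 4/23 → 39/115
merge 4/23 + 22/115 → 42/115
merge 34/115 + 39/115 → 73/115
merge 42/115 + 73/115 → 1
L = 14/115 + 22/115 + 34/115 + 39/115 + 42/115 + 73/115 + 1 = 339/115 ≈ 2.948 bits/symbol.

2.948 bits/symbol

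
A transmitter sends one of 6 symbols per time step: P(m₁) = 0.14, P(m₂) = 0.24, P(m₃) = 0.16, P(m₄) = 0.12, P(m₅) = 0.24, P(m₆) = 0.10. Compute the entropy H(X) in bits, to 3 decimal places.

2.508 bits

H = −Σ pᵢ log₂ pᵢ.
−0.14·log₂(0.14) = 0.3971
−0.24·log₂(0.24) = 0.4941
−0.16·log₂(0.16) = 0.4230
−0.12·log₂(0.12) = 0.3671
−0.24·log₂(0.24) = 0.4941
−0.10·log₂(0.10) = 0.3322
Sum ≈ 2.5077 → 2.508 bits.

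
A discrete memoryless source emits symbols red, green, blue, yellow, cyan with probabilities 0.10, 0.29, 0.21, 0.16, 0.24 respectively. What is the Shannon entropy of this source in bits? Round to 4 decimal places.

H = −Σ pᵢ log₂ pᵢ.
−0.10·log₂(0.10) = 0.3322
−0.29·log₂(0.29) = 0.5179
−0.21·log₂(0.21) = 0.4728
−0.16·log₂(0.16) = 0.4230
−0.24·log₂(0.24) = 0.4941
Sum ≈ 2.2401 → 2.2401 bits.

2.2401 bits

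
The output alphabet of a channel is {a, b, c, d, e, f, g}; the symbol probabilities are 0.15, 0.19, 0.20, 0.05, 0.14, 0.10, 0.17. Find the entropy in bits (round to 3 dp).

2.710 bits

H = −Σ pᵢ log₂ pᵢ.
−0.15·log₂(0.15) = 0.4105
−0.19·log₂(0.19) = 0.4552
−0.20·log₂(0.20) = 0.4644
−0.05·log₂(0.05) = 0.2161
−0.14·log₂(0.14) = 0.3971
−0.10·log₂(0.10) = 0.3322
−0.17·log₂(0.17) = 0.4346
Sum ≈ 2.7101 → 2.710 bits.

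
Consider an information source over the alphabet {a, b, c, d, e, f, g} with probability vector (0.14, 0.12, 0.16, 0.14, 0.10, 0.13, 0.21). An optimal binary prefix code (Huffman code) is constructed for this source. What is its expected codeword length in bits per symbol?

Repeatedly combine the two least-probable nodes; the expected code length is the sum of the merged weights.
merge 1/10 + 3/25 → 11/50
merge 13/100 + 7/50 → 27/100
merge 7/50 + 4/25 → 3/10
merge 21/100 + 11/50 → 43/100
merge 27/100 + 3/10 → 57/100
merge 43/100 + 57/100 → 1
L = 11/50 + 27/100 + 3/10 + 43/100 + 57/100 + 1 = 279/100 = 2.79 bits/symbol.

2.79 bits/symbol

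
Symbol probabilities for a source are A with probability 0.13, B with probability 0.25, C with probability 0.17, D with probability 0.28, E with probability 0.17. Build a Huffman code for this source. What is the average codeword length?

2.3 bits/symbol

Repeatedly combine the two least-probable nodes; the expected code length is the sum of the merged weights.
merge 13/100 + 17/100 → 3/10
merge 17/100 + 1/4 → 21/50
merge 7/25 + 3/10 → 29/50
merge 21/50 + 29/50 → 1
L = 3/10 + 21/50 + 29/50 + 1 = 23/10 = 2.3 bits/symbol.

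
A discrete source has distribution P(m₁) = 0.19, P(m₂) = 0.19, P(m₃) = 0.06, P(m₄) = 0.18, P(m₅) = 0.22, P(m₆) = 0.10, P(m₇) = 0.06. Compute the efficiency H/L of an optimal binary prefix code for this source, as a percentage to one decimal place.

Entropy H = −Σ p log₂ p ≈ 2.6556 bits.
Huffman merges: 3/50+3/50→3/25; 1/10+3/25→11/50; 9/50+19/100→37/100; 19/100+11/50→41/100; 11/50+37/100→59/100; 41/100+59/100→1. L = 271/100 ≈ 2.7100.
Efficiency = H/L = 2.6556/2.7100 = 98.0%.

98.0%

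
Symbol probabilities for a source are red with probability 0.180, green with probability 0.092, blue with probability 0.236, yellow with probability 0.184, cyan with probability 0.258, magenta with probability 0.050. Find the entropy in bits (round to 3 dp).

H = −Σ pᵢ log₂ pᵢ.
−0.180·log₂(0.180) = 0.4453
−0.092·log₂(0.092) = 0.3167
−0.236·log₂(0.236) = 0.4916
−0.184·log₂(0.184) = 0.4494
−0.258·log₂(0.258) = 0.5043
−0.050·log₂(0.050) = 0.2161
Sum ≈ 2.4234 → 2.423 bits.

2.423 bits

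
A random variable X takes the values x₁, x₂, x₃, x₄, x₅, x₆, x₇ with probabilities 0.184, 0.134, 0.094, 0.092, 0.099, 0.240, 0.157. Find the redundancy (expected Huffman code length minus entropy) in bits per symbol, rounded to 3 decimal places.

Entropy H = −Σ p log₂ p ≈ 2.7191 bits.
Huffman merges: 23/250+47/500→93/500; 99/1000+67/500→233/1000; 157/1000+23/125→341/1000; 93/500+233/1000→419/1000; 6/25+341/1000→581/1000; 419/1000+581/1000→1. L = 69/25 ≈ 2.7600.
L − H = 2.7600 − 2.7191 = 0.041 bits.

0.041 bits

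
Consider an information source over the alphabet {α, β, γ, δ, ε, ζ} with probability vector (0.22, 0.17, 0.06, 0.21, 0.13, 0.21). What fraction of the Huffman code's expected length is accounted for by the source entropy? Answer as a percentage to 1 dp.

Entropy H = −Σ p log₂ p ≈ 2.4870 bits.
Huffman merges: 3/50+13/100→19/100; 17/100+19/100→9/25; 21/100+21/100→21/50; 11/50+9/25→29/50; 21/50+29/50→1. L = 51/20 ≈ 2.5500.
Efficiency = H/L = 2.4870/2.5500 = 97.5%.

97.5%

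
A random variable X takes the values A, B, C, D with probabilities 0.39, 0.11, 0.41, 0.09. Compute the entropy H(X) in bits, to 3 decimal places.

H = −Σ pᵢ log₂ pᵢ.
−0.39·log₂(0.39) = 0.5298
−0.11·log₂(0.11) = 0.3503
−0.41·log₂(0.41) = 0.5274
−0.09·log₂(0.09) = 0.3127
Sum ≈ 1.7201 → 1.720 bits.

1.720 bits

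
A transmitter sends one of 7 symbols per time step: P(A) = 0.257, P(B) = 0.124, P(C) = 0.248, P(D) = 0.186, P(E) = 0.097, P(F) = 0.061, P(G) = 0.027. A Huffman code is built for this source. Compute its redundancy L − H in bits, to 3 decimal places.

0.041 bits

Entropy H = −Σ p log₂ p ≈ 2.5407 bits.
Huffman merges: 27/1000+61/1000→11/125; 11/125+97/1000→37/200; 31/250+37/200→309/1000; 93/500+31/125→217/500; 257/1000+309/1000→283/500; 217/500+283/500→1. L = 1291/500 ≈ 2.5820.
L − H = 2.5820 − 2.5407 = 0.041 bits.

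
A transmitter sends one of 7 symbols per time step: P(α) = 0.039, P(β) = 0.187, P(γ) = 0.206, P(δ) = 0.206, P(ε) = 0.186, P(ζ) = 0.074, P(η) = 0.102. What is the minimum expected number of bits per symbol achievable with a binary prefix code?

2.701 bits/symbol

Repeatedly combine the two least-probable nodes; the expected code length is the sum of the merged weights.
merge 39/1000 + 37/500 → 113/1000
merge 51/500 + 113/1000 → 43/200
merge 93/500 + 187/1000 → 373/1000
merge 103/500 + 103/500 → 103/250
merge 43/200 + 373/1000 → 147/250
merge 103/250 + 147/250 → 1
L = 113/1000 + 43/200 + 373/1000 + 103/250 + 147/250 + 1 = 2701/1000 = 2.701 bits/symbol.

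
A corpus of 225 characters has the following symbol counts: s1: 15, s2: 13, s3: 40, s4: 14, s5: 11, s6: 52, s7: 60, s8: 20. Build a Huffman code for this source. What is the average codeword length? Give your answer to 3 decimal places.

2.738 bits/symbol

Probabilities are the counts divided by 225.
Repeatedly combine the two least-probable nodes; the expected code length is the sum of the merged weights.
merge 11/225 + 13/225 → 8/75
merge 14/225 + 1/15 → 29/225
merge 4/45 + 8/75 → 44/225
merge 29/225 + 8/45 → 23/75
merge 44/225 + 52/225 → 32/75
merge 4/15 + 23/75 → 43/75
merge 32/75 + 43/75 → 1
L = 8/75 + 29/225 + 44/225 + 23/75 + 32/75 + 43/75 + 1 = 616/225 ≈ 2.738 bits/symbol.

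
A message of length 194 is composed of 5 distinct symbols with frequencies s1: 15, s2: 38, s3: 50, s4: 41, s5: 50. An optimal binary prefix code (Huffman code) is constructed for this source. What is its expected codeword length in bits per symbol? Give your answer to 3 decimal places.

Probabilities are the counts divided by 194.
Repeatedly combine the two least-probable nodes; the expected code length is the sum of the merged weights.
merge 15/194 + 19/97 → 53/194
merge 41/194 + 25/97 → 91/194
merge 25/97 + 53/194 → 103/194
merge 91/194 + 103/194 → 1
L = 53/194 + 91/194 + 103/194 + 1 = 441/194 ≈ 2.273 bits/symbol.

2.273 bits/symbol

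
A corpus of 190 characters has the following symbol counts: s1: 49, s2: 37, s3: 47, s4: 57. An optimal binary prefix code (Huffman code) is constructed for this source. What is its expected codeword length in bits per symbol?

2 bits/symbol

Probabilities are the counts divided by 190.
Repeatedly combine the two least-probable nodes; the expected code length is the sum of the merged weights.
merge 37/190 + 47/190 → 42/95
merge 49/190 + 3/10 → 53/95
merge 42/95 + 53/95 → 1
L = 42/95 + 53/95 + 1 = 2 bits/symbol.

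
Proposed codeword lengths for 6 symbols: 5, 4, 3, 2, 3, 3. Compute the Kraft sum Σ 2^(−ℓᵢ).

0.71875

With common denominator 2^5 = 32: Σ 2^(−ℓᵢ) = 1/32 + 2/32 + 4/32 + 8/32 + 4/32 + 4/32 = 23/32 = 0.71875.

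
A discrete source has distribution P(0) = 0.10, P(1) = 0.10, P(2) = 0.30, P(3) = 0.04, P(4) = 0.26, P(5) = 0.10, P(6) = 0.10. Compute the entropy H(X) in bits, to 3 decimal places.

H = −Σ pᵢ log₂ pᵢ.
−0.10·log₂(0.10) = 0.3322
−0.10·log₂(0.10) = 0.3322
−0.30·log₂(0.30) = 0.5211
−0.04·log₂(0.04) = 0.1858
−0.26·log₂(0.26) = 0.5053
−0.10·log₂(0.10) = 0.3322
−0.10·log₂(0.10) = 0.3322
Sum ≈ 2.5409 → 2.541 bits.

2.541 bits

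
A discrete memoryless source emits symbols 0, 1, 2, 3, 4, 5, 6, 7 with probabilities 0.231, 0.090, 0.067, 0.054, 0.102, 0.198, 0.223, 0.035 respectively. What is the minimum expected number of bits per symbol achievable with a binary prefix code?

Repeatedly combine the two least-probable nodes; the expected code length is the sum of the merged weights.
merge 7/200 + 27/500 → 89/1000
merge 67/1000 + 89/1000 → 39/250
merge 9/100 + 51/500 → 24/125
merge 39/250 + 24/125 → 87/250
merge 99/500 + 223/1000 → 421/1000
merge 231/1000 + 87/250 → 579/1000
merge 421/1000 + 579/1000 → 1
L = 89/1000 + 39/250 + 24/125 + 87/250 + 421/1000 + 579/1000 + 1 = 557/200 = 2.785 bits/symbol.

2.785 bits/symbol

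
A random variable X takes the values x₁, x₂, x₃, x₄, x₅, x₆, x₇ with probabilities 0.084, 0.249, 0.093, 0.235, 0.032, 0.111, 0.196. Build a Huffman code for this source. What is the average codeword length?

2.632 bits/symbol

Repeatedly combine the two least-probable nodes; the expected code length is the sum of the merged weights.
merge 4/125 + 21/250 → 29/250
merge 93/1000 + 111/1000 → 51/250
merge 29/250 + 49/250 → 39/125
merge 51/250 + 47/200 → 439/1000
merge 249/1000 + 39/125 → 561/1000
merge 439/1000 + 561/1000 → 1
L = 29/250 + 51/250 + 39/125 + 439/1000 + 561/1000 + 1 = 329/125 = 2.632 bits/symbol.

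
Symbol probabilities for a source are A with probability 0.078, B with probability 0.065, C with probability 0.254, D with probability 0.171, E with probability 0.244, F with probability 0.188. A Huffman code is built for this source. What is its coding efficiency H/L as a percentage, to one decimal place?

Entropy H = −Σ p log₂ p ≈ 2.4311 bits.
Huffman merges: 13/200+39/500→143/1000; 143/1000+171/1000→157/500; 47/250+61/250→54/125; 127/500+157/500→71/125; 54/125+71/125→1. L = 2457/1000 ≈ 2.4570.
Efficiency = H/L = 2.4311/2.4570 = 98.9%.

98.9%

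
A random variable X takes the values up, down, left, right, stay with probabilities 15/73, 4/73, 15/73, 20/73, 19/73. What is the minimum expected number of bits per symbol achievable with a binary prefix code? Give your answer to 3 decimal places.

Repeatedly combine the two least-probable nodes; the expected code length is the sum of the merged weights.
merge 4/73 + 15/73 → 19/73
merge 15/73 + 19/73 → 34/73
merge 19/73 + 20/73 → 39/73
merge 34/73 + 39/73 → 1
L = 19/73 + 34/73 + 39/73 + 1 = 165/73 ≈ 2.260 bits/symbol.

2.260 bits/symbol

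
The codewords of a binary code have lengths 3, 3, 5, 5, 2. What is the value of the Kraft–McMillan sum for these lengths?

0.5625

With common denominator 2^5 = 32: Σ 2^(−ℓᵢ) = 4/32 + 4/32 + 1/32 + 1/32 + 8/32 = 18/32 = 0.5625.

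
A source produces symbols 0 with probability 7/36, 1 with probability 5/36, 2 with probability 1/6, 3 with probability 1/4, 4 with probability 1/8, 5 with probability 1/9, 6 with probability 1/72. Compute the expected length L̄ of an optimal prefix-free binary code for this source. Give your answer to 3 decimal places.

Repeatedly combine the two least-probable nodes; the expected code length is the sum of the merged weights.
merge 1/72 + 1/9 → 1/8
merge 1/8 + 1/8 → 1/4
merge 5/36 + 1/6 → 11/36
merge 7/36 + 1/4 → 4/9
merge 1/4 + 11/36 → 5/9
merge 4/9 + 5/9 → 1
L = 1/8 + 1/4 + 11/36 + 4/9 + 5/9 + 1 = 193/72 ≈ 2.681 bits/symbol.

2.681 bits/symbol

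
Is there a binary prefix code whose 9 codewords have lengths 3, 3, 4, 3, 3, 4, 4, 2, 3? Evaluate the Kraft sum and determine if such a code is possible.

With common denominator 2^4 = 16: Σ 2^(−ℓᵢ) = 2/16 + 2/16 + 1/16 + 2/16 + 2/16 + 1/16 + 1/16 + 4/16 + 2/16 = 17/16 = 1.0625.
Kraft's inequality requires Σ ≤ 1; here Σ = 1.0625 > 1, so no such prefix code exists.

1.0625; no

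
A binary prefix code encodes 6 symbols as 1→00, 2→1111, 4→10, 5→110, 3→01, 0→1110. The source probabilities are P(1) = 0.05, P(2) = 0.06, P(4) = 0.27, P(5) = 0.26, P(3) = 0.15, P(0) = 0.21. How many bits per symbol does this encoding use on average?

L̄ = Σ pᵢ·ℓᵢ = 0.05·2 + 0.06·4 + 0.27·2 + 0.26·3 + 0.15·2 + 0.21·4 = 2.8 bits/symbol.

2.8 bits/symbol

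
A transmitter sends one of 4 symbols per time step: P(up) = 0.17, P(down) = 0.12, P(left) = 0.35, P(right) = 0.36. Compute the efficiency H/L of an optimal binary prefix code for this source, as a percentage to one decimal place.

96.5%

Entropy H = −Σ p log₂ p ≈ 1.8624 bits.
Huffman merges: 3/25+17/100→29/100; 29/100+7/20→16/25; 9/25+16/25→1. L = 193/100 ≈ 1.9300.
Efficiency = H/L = 1.8624/1.9300 = 96.5%.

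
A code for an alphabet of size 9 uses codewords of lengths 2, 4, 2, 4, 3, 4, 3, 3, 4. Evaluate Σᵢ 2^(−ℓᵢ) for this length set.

1.125

With common denominator 2^4 = 16: Σ 2^(−ℓᵢ) = 4/16 + 1/16 + 4/16 + 1/16 + 2/16 + 1/16 + 2/16 + 2/16 + 1/16 = 18/16 = 1.125.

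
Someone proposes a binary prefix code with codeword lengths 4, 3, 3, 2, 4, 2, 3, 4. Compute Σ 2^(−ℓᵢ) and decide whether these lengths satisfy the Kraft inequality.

1.0625; no

With common denominator 2^4 = 16: Σ 2^(−ℓᵢ) = 1/16 + 2/16 + 2/16 + 4/16 + 1/16 + 4/16 + 2/16 + 1/16 = 17/16 = 1.0625.
Kraft's inequality requires Σ ≤ 1; here Σ = 1.0625 > 1, so no such prefix code exists.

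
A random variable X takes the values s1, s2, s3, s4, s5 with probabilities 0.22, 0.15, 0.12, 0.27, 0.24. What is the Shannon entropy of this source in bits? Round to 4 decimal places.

2.2623 bits

H = −Σ pᵢ log₂ pᵢ.
−0.22·log₂(0.22) = 0.4806
−0.15·log₂(0.15) = 0.4105
−0.12·log₂(0.12) = 0.3671
−0.27·log₂(0.27) = 0.5100
−0.24·log₂(0.24) = 0.4941
Sum ≈ 2.2623 → 2.2623 bits.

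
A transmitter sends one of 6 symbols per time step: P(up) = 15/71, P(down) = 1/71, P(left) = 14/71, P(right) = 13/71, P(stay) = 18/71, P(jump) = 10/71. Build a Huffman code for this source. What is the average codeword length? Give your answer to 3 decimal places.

2.493 bits/symbol

Repeatedly combine the two least-probable nodes; the expected code length is the sum of the merged weights.
merge 1/71 + 10/71 → 11/71
merge 11/71 + 13/71 → 24/71
merge 14/71 + 15/71 → 29/71
merge 18/71 + 24/71 → 42/71
merge 29/71 + 42/71 → 1
L = 11/71 + 24/71 + 29/71 + 42/71 + 1 = 177/71 ≈ 2.493 bits/symbol.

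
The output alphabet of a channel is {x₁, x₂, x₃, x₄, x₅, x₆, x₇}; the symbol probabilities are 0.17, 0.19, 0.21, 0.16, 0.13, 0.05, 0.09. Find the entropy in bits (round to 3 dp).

H = −Σ pᵢ log₂ pᵢ.
−0.17·log₂(0.17) = 0.4346
−0.19·log₂(0.19) = 0.4552
−0.21·log₂(0.21) = 0.4728
−0.16·log₂(0.16) = 0.4230
−0.13·log₂(0.13) = 0.3826
−0.05·log₂(0.05) = 0.2161
−0.09·log₂(0.09) = 0.3127
Sum ≈ 2.6970 → 2.697 bits.

2.697 bits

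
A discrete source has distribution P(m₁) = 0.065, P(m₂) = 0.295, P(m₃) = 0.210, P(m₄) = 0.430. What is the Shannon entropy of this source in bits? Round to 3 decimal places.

1.772 bits

H = −Σ pᵢ log₂ pᵢ.
−0.065·log₂(0.065) = 0.2563
−0.295·log₂(0.295) = 0.5196
−0.210·log₂(0.210) = 0.4728
−0.430·log₂(0.430) = 0.5236
Sum ≈ 1.7723 → 1.772 bits.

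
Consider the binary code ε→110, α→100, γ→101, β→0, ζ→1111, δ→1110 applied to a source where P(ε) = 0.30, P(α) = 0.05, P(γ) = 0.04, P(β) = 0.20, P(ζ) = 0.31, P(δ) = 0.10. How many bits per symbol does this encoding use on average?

L̄ = Σ pᵢ·ℓᵢ = 0.30·3 + 0.05·3 + 0.04·3 + 0.20·1 + 0.31·4 + 0.10·4 = 3.01 bits/symbol.

3.01 bits/symbol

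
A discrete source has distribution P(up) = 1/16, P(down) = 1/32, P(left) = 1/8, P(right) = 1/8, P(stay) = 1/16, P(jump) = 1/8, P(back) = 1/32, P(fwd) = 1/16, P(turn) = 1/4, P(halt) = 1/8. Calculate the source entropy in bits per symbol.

3.0625 bits

Each probability is a power of 1/2, so log₂(1/p) is an integer.
H = Σ p·log₂(1/p) = 1/16·4 + 1/32·5 + 1/8·3 + 1/8·3 + 1/16·4 + 1/8·3 + 1/32·5 + 1/16·4 + 1/4·2 + 1/8·3 = 3.0625 bits.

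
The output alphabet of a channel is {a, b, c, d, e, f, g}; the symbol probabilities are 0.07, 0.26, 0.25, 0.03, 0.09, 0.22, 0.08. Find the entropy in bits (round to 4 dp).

H = −Σ pᵢ log₂ pᵢ.
−0.07·log₂(0.07) = 0.2686
−0.26·log₂(0.26) = 0.5053
−0.25·log₂(0.25) = 0.5000
−0.03·log₂(0.03) = 0.1518
−0.09·log₂(0.09) = 0.3127
−0.22·log₂(0.22) = 0.4806
−0.08·log₂(0.08) = 0.2915
Sum ≈ 2.5103 → 2.5103 bits.

2.5103 bits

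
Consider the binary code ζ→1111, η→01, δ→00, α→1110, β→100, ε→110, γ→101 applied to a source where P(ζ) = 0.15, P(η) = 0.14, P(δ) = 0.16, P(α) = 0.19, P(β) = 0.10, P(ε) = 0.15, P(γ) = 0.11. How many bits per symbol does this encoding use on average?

3.04 bits/symbol

L̄ = Σ pᵢ·ℓᵢ = 0.15·4 + 0.14·2 + 0.16·2 + 0.19·4 + 0.10·3 + 0.15·3 + 0.11·3 = 3.04 bits/symbol.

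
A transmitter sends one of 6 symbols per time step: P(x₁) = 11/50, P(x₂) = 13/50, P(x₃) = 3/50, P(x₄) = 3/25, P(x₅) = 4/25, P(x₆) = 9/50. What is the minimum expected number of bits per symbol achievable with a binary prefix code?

Repeatedly combine the two least-probable nodes; the expected code length is the sum of the merged weights.
merge 3/50 + 3/25 → 9/50
merge 4/25 + 9/50 → 17/50
merge 9/50 + 11/50 → 2/5
merge 13/50 + 17/50 → 3/5
merge 2/5 + 3/5 → 1
L = 9/50 + 17/50 + 2/5 + 3/5 + 1 = 63/25 = 2.52 bits/symbol.

2.52 bits/symbol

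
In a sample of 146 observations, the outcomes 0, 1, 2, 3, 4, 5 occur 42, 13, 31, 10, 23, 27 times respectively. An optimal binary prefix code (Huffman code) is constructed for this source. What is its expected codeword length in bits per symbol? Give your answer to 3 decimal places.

2.473 bits/symbol

Probabilities are the counts divided by 146.
Repeatedly combine the two least-probable nodes; the expected code length is the sum of the merged weights.
merge 5/73 + 13/146 → 23/146
merge 23/146 + 23/146 → 23/73
merge 27/146 + 31/146 → 29/73
merge 21/73 + 23/73 → 44/73
merge 29/73 + 44/73 → 1
L = 23/146 + 23/73 + 29/73 + 44/73 + 1 = 361/146 ≈ 2.473 bits/symbol.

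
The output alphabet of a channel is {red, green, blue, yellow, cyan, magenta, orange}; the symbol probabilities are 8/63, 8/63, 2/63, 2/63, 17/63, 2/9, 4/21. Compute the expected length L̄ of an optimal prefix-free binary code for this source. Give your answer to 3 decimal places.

2.571 bits/symbol

Repeatedly combine the two least-probable nodes; the expected code length is the sum of the merged weights.
merge 2/63 + 2/63 → 4/63
merge 4/63 + 8/63 → 4/21
merge 8/63 + 4/21 → 20/63
merge 4/21 + 2/9 → 26/63
merge 17/63 + 20/63 → 37/63
merge 26/63 + 37/63 → 1
L = 4/63 + 4/21 + 20/63 + 26/63 + 37/63 + 1 = 18/7 ≈ 2.571 bits/symbol.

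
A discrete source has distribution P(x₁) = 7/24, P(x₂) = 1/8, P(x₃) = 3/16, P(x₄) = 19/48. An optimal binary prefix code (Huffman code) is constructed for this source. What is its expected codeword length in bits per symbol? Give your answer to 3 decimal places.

1.917 bits/symbol

Repeatedly combine the two least-probable nodes; the expected code length is the sum of the merged weights.
merge 1/8 + 3/16 → 5/16
merge 7/24 + 5/16 → 29/48
merge 19/48 + 29/48 → 1
L = 5/16 + 29/48 + 1 = 23/12 ≈ 1.917 bits/symbol.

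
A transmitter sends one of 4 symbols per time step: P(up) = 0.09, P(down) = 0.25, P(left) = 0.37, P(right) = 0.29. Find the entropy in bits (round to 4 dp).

1.8613 bits

H = −Σ pᵢ log₂ pᵢ.
−0.09·log₂(0.09) = 0.3127
−0.25·log₂(0.25) = 0.5000
−0.37·log₂(0.37) = 0.5307
−0.29·log₂(0.29) = 0.5179
Sum ≈ 1.8613 → 1.8613 bits.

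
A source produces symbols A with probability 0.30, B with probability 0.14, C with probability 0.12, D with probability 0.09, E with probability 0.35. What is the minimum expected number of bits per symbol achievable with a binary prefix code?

2.21 bits/symbol

Repeatedly combine the two least-probable nodes; the expected code length is the sum of the merged weights.
merge 9/100 + 3/25 → 21/100
merge 7/50 + 21/100 → 7/20
merge 3/10 + 7/20 → 13/20
merge 7/20 + 13/20 → 1
L = 21/100 + 7/20 + 13/20 + 1 = 221/100 = 2.21 bits/symbol.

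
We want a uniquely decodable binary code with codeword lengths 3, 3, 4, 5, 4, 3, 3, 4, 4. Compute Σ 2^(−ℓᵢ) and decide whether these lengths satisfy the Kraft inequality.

With common denominator 2^5 = 32: Σ 2^(−ℓᵢ) = 4/32 + 4/32 + 2/32 + 1/32 + 2/32 + 4/32 + 4/32 + 2/32 + 2/32 = 25/32 = 0.78125.
Kraft's inequality requires Σ ≤ 1; here Σ = 0.78125 ≤ 1, so such a prefix code exists.

0.78125; yes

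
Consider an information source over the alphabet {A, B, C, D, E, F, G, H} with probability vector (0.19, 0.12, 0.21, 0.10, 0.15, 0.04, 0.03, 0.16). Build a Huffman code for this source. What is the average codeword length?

Repeatedly combine the two least-probable nodes; the expected code length is the sum of the merged weights.
merge 3/100 + 1/25 → 7/100
merge 7/100 + 1/10 → 17/100
merge 3/25 + 3/20 → 27/100
merge 4/25 + 17/100 → 33/100
merge 19/100 + 21/100 → 2/5
merge 27/100 + 33/100 → 3/5
merge 2/5 + 3/5 → 1
L = 7/100 + 17/100 + 27/100 + 33/100 + 2/5 + 3/5 + 1 = 71/25 = 2.84 bits/symbol.

2.84 bits/symbol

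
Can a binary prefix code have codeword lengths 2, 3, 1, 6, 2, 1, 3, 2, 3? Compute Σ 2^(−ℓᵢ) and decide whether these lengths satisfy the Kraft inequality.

With common denominator 2^6 = 64: Σ 2^(−ℓᵢ) = 16/64 + 8/64 + 32/64 + 1/64 + 16/64 + 32/64 + 8/64 + 16/64 + 8/64 = 137/64 = 2.140625.
Kraft's inequality requires Σ ≤ 1; here Σ = 2.140625 > 1, so no such prefix code exists.

2.140625; no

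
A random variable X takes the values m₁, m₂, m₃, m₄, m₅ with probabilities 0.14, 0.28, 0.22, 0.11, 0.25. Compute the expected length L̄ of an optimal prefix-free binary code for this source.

Repeatedly combine the two least-probable nodes; the expected code length is the sum of the merged weights.
merge 11/100 + 7/50 → 1/4
merge 11/50 + 1/4 → 47/100
merge 1/4 + 7/25 → 53/100
merge 47/100 + 53/100 → 1
L = 1/4 + 47/100 + 53/100 + 1 = 9/4 = 2.25 bits/symbol.

2.25 bits/symbol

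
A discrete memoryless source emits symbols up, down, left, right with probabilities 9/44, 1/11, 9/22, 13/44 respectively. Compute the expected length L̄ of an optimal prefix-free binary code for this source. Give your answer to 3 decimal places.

1.886 bits/symbol

Repeatedly combine the two least-probable nodes; the expected code length is the sum of the merged weights.
merge 1/11 + 9/44 → 13/44
merge 13/44 + 13/44 → 13/22
merge 9/22 + 13/22 → 1
L = 13/44 + 13/22 + 1 = 83/44 ≈ 1.886 bits/symbol.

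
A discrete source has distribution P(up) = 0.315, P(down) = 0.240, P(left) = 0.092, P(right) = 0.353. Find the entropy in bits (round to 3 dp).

1.866 bits

H = −Σ pᵢ log₂ pᵢ.
−0.315·log₂(0.315) = 0.5250
−0.240·log₂(0.240) = 0.4941
−0.092·log₂(0.092) = 0.3167
−0.353·log₂(0.353) = 0.5303
Sum ≈ 1.8661 → 1.866 bits.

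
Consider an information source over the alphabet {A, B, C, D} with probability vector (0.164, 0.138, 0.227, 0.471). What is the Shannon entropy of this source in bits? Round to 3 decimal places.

H = −Σ pᵢ log₂ pᵢ.
−0.164·log₂(0.164) = 0.4278
−0.138·log₂(0.138) = 0.3943
−0.227·log₂(0.227) = 0.4856
−0.471·log₂(0.471) = 0.5116
Sum ≈ 1.8193 → 1.819 bits.

1.819 bits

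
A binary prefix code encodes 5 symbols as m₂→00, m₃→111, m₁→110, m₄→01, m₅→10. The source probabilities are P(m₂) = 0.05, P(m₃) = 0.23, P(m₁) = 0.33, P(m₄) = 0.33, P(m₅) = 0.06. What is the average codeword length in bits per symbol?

L̄ = Σ pᵢ·ℓᵢ = 0.05·2 + 0.23·3 + 0.33·3 + 0.33·2 + 0.06·2 = 2.56 bits/symbol.

2.56 bits/symbol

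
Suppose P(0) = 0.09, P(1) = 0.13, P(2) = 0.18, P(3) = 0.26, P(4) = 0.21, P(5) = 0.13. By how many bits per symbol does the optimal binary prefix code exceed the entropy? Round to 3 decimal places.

Entropy H = −Σ p log₂ p ≈ 2.5014 bits.
Huffman merges: 9/100+13/100→11/50; 13/100+9/50→31/100; 21/100+11/50→43/100; 13/50+31/100→57/100; 43/100+57/100→1. L = 253/100 ≈ 2.5300.
L − H = 2.5300 − 2.5014 = 0.029 bits.

0.029 bits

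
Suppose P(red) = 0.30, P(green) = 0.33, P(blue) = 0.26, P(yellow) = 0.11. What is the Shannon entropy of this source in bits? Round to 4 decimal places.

1.9045 bits

H = −Σ pᵢ log₂ pᵢ.
−0.30·log₂(0.30) = 0.5211
−0.33·log₂(0.33) = 0.5278
−0.26·log₂(0.26) = 0.5053
−0.11·log₂(0.11) = 0.3503
Sum ≈ 1.9045 → 1.9045 bits.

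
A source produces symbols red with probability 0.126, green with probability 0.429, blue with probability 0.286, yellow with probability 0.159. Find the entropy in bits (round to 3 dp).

H = −Σ pᵢ log₂ pᵢ.
−0.126·log₂(0.126) = 0.3766
−0.429·log₂(0.429) = 0.5238
−0.286·log₂(0.286) = 0.5165
−0.159·log₂(0.159) = 0.4218
Sum ≈ 1.8386 → 1.839 bits.

1.839 bits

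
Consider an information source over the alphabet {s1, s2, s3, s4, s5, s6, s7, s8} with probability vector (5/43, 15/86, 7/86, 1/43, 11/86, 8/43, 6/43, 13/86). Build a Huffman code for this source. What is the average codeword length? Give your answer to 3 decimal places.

Repeatedly combine the two least-probable nodes; the expected code length is the sum of the merged weights.
merge 1/43 + 7/86 → 9/86
merge 9/86 + 5/43 → 19/86
merge 11/86 + 6/43 → 23/86
merge 13/86 + 15/86 → 14/43
merge 8/43 + 19/86 → 35/86
merge 23/86 + 14/43 → 51/86
merge 35/86 + 51/86 → 1
L = 9/86 + 19/86 + 23/86 + 14/43 + 35/86 + 51/86 + 1 = 251/86 ≈ 2.919 bits/symbol.

2.919 bits/symbol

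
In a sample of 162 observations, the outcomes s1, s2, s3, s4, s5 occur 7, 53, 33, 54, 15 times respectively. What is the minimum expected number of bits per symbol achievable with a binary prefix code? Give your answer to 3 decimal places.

Probabilities are the counts divided by 162.
Repeatedly combine the two least-probable nodes; the expected code length is the sum of the merged weights.
merge 7/162 + 5/54 → 11/81
merge 11/81 + 11/54 → 55/162
merge 53/162 + 1/3 → 107/162
merge 55/162 + 107/162 → 1
L = 11/81 + 55/162 + 107/162 + 1 = 173/81 ≈ 2.136 bits/symbol.

2.136 bits/symbol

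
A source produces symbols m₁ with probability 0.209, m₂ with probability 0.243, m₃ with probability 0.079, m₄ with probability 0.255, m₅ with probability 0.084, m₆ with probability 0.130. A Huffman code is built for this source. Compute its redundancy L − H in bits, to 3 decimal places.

0.013 bits

Entropy H = −Σ p log₂ p ≈ 2.4428 bits.
Huffman merges: 79/1000+21/250→163/1000; 13/100+163/1000→293/1000; 209/1000+243/1000→113/250; 51/200+293/1000→137/250; 113/250+137/250→1. L = 307/125 ≈ 2.4560.
L − H = 2.4560 − 2.4428 = 0.013 bits.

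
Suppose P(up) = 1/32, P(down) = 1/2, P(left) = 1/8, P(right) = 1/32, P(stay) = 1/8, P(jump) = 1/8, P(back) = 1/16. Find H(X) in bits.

2.1875 bits

Each probability is a power of 1/2, so log₂(1/p) is an integer.
H = Σ p·log₂(1/p) = 1/32·5 + 1/2·1 + 1/8·3 + 1/32·5 + 1/8·3 + 1/8·3 + 1/16·4 = 2.1875 bits.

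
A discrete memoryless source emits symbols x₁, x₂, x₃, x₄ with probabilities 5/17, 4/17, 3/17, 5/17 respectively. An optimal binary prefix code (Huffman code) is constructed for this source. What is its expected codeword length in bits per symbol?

Repeatedly combine the two least-probable nodes; the expected code length is the sum of the merged weights.
merge 3/17 + 4/17 → 7/17
merge 5/17 + 5/17 → 10/17
merge 7/17 + 10/17 → 1
L = 7/17 + 10/17 + 1 = 2 bits/symbol.

2 bits/symbol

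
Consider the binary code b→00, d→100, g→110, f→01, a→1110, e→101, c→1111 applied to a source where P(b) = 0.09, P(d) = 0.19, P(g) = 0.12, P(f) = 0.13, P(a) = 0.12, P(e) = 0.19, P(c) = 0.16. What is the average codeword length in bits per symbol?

L̄ = Σ pᵢ·ℓᵢ = 0.09·2 + 0.19·3 + 0.12·3 + 0.13·2 + 0.12·4 + 0.19·3 + 0.16·4 = 3.06 bits/symbol.

3.06 bits/symbol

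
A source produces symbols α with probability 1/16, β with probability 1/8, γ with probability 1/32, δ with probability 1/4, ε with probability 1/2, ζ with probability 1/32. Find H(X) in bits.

1.9375 bits

Each probability is a power of 1/2, so log₂(1/p) is an integer.
H = Σ p·log₂(1/p) = 1/16·4 + 1/8·3 + 1/32·5 + 1/4·2 + 1/2·1 + 1/32·5 = 1.9375 bits.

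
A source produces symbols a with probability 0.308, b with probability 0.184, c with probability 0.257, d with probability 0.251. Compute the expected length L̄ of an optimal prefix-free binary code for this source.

Repeatedly combine the two least-probable nodes; the expected code length is the sum of the merged weights.
merge 23/125 + 251/1000 → 87/200
merge 257/1000 + 77/250 → 113/200
merge 87/200 + 113/200 → 1
L = 87/200 + 113/200 + 1 = 2 bits/symbol.

2 bits/symbol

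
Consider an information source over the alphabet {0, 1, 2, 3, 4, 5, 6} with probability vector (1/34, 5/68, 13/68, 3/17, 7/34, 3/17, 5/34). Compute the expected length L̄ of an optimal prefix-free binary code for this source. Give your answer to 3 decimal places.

2.706 bits/symbol

Repeatedly combine the two least-probable nodes; the expected code length is the sum of the merged weights.
merge 1/34 + 5/68 → 7/68
merge 7/68 + 5/34 → 1/4
merge 3/17 + 3/17 → 6/17
merge 13/68 + 7/34 → 27/68
merge 1/4 + 6/17 → 41/68
merge 27/68 + 41/68 → 1
L = 7/68 + 1/4 + 6/17 + 27/68 + 41/68 + 1 = 46/17 ≈ 2.706 bits/symbol.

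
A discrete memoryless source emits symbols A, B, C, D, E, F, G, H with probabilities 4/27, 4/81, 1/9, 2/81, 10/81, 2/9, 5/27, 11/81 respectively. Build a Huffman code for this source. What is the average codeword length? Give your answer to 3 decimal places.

2.852 bits/symbol

Repeatedly combine the two least-probable nodes; the expected code length is the sum of the merged weights.
merge 2/81 + 4/81 → 2/27
merge 2/27 + 1/9 → 5/27
merge 10/81 + 11/81 → 7/27
merge 4/27 + 5/27 → 1/3
merge 5/27 + 2/9 → 11/27
merge 7/27 + 1/3 → 16/27
merge 11/27 + 16/27 → 1
L = 2/27 + 5/27 + 7/27 + 1/3 + 11/27 + 16/27 + 1 = 77/27 ≈ 2.852 bits/symbol.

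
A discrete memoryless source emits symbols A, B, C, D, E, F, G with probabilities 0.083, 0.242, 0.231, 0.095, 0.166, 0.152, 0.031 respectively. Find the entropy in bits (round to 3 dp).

H = −Σ pᵢ log₂ pᵢ.
−0.083·log₂(0.083) = 0.2980
−0.242·log₂(0.242) = 0.4954
−0.231·log₂(0.231) = 0.4883
−0.095·log₂(0.095) = 0.3226
−0.166·log₂(0.166) = 0.4301
−0.152·log₂(0.152) = 0.4131
−0.031·log₂(0.031) = 0.1554
Sum ≈ 2.6029 → 2.603 bits.

2.603 bits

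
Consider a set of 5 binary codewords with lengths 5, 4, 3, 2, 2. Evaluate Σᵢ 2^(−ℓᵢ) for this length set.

With common denominator 2^5 = 32: Σ 2^(−ℓᵢ) = 1/32 + 2/32 + 4/32 + 8/32 + 8/32 = 23/32 = 0.71875.

0.71875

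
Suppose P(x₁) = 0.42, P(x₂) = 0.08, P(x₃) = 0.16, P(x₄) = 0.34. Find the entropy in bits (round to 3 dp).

1.769 bits

H = −Σ pᵢ log₂ pᵢ.
−0.42·log₂(0.42) = 0.5256
−0.08·log₂(0.08) = 0.2915
−0.16·log₂(0.16) = 0.4230
−0.34·log₂(0.34) = 0.5292
Sum ≈ 1.7693 → 1.769 bits.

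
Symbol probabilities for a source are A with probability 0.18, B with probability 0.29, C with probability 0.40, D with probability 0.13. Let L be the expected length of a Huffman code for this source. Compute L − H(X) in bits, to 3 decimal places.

Entropy H = −Σ p log₂ p ≈ 1.8746 bits.
Huffman merges: 13/100+9/50→31/100; 29/100+31/100→3/5; 2/5+3/5→1. L = 191/100 ≈ 1.9100.
L − H = 1.9100 − 1.8746 = 0.035 bits.

0.035 bits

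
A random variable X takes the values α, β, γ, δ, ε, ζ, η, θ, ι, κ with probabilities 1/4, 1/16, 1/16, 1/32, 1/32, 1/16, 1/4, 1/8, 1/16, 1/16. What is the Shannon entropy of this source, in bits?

Each probability is a power of 1/2, so log₂(1/p) is an integer.
H = Σ p·log₂(1/p) = 1/4·2 + 1/16·4 + 1/16·4 + 1/32·5 + 1/32·5 + 1/16·4 + 1/4·2 + 1/8·3 + 1/16·4 + 1/16·4 = 2.9375 bits.

2.9375 bits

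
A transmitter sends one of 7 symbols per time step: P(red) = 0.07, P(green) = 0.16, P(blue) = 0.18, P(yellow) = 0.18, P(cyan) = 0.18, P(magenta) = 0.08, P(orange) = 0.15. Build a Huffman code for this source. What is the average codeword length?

Repeatedly combine the two least-probable nodes; the expected code length is the sum of the merged weights.
merge 7/100 + 2/25 → 3/20
merge 3/20 + 3/20 → 3/10
merge 4/25 + 9/50 → 17/50
merge 9/50 + 9/50 → 9/25
merge 3/10 + 17/50 → 16/25
merge 9/25 + 16/25 → 1
L = 3/20 + 3/10 + 17/50 + 9/25 + 16/25 + 1 = 279/100 = 2.79 bits/symbol.

2.79 bits/symbol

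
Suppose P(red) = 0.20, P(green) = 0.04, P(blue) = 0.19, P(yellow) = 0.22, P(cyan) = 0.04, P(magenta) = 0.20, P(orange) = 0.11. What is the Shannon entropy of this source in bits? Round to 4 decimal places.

2.5864 bits

H = −Σ pᵢ log₂ pᵢ.
−0.20·log₂(0.20) = 0.4644
−0.04·log₂(0.04) = 0.1858
−0.19·log₂(0.19) = 0.4552
−0.22·log₂(0.22) = 0.4806
−0.04·log₂(0.04) = 0.1858
−0.20·log₂(0.20) = 0.4644
−0.11·log₂(0.11) = 0.3503
Sum ≈ 2.5864 → 2.5864 bits.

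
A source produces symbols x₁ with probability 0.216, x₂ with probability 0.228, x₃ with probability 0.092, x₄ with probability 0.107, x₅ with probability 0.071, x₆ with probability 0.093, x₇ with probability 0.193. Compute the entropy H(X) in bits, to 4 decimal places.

H = −Σ pᵢ log₂ pᵢ.
−0.216·log₂(0.216) = 0.4776
−0.228·log₂(0.228) = 0.4863
−0.092·log₂(0.092) = 0.3167
−0.107·log₂(0.107) = 0.3450
−0.071·log₂(0.071) = 0.2709
−0.093·log₂(0.093) = 0.3187
−0.193·log₂(0.193) = 0.4581
Sum ≈ 2.6732 → 2.6732 bits.

2.6732 bits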